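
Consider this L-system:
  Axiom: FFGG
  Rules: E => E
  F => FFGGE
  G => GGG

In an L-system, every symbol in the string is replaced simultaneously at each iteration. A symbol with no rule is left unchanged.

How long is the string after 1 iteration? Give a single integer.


Answer: 16

Derivation:
Step 0: length = 4
Step 1: length = 16


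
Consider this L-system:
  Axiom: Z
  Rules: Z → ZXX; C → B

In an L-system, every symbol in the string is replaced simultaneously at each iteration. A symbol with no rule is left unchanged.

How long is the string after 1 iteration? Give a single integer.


Step 0: length = 1
Step 1: length = 3

Answer: 3


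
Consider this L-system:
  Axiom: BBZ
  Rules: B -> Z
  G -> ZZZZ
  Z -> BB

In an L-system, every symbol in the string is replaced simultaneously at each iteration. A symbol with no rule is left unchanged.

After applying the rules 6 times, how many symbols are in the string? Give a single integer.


Step 0: length = 3
Step 1: length = 4
Step 2: length = 6
Step 3: length = 8
Step 4: length = 12
Step 5: length = 16
Step 6: length = 24

Answer: 24


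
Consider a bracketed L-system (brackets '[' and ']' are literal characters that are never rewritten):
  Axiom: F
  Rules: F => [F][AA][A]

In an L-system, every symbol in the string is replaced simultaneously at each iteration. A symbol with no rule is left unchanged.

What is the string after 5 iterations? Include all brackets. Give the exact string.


Answer: [[[[[F][AA][A]][AA][A]][AA][A]][AA][A]][AA][A]

Derivation:
Step 0: F
Step 1: [F][AA][A]
Step 2: [[F][AA][A]][AA][A]
Step 3: [[[F][AA][A]][AA][A]][AA][A]
Step 4: [[[[F][AA][A]][AA][A]][AA][A]][AA][A]
Step 5: [[[[[F][AA][A]][AA][A]][AA][A]][AA][A]][AA][A]


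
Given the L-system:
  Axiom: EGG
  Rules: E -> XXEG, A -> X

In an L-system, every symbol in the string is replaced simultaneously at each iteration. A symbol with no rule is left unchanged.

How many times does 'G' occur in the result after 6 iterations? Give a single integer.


Answer: 8

Derivation:
Step 0: EGG  (2 'G')
Step 1: XXEGGG  (3 'G')
Step 2: XXXXEGGGG  (4 'G')
Step 3: XXXXXXEGGGGG  (5 'G')
Step 4: XXXXXXXXEGGGGGG  (6 'G')
Step 5: XXXXXXXXXXEGGGGGGG  (7 'G')
Step 6: XXXXXXXXXXXXEGGGGGGGG  (8 'G')


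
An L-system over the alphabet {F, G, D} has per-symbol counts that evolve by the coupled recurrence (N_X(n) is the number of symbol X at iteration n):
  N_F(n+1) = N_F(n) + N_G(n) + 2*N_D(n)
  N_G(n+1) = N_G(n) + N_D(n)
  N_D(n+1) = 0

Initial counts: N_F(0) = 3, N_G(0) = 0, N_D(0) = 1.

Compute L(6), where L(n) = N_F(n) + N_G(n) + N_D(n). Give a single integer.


Answer: 11

Derivation:
Step 0: N_F=3, N_G=0, N_D=1, L=4
Step 1: N_F=5, N_G=1, N_D=0, L=6
Step 2: N_F=6, N_G=1, N_D=0, L=7
Step 3: N_F=7, N_G=1, N_D=0, L=8
Step 4: N_F=8, N_G=1, N_D=0, L=9
Step 5: N_F=9, N_G=1, N_D=0, L=10
Step 6: N_F=10, N_G=1, N_D=0, L=11


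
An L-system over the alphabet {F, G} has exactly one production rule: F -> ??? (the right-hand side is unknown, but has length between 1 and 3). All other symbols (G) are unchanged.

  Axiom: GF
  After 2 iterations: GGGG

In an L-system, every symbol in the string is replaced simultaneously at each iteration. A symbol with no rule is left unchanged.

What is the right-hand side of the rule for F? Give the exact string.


Answer: GGG

Derivation:
Trying F -> GGG:
  Step 0: GF
  Step 1: GGGG
  Step 2: GGGG
Matches the given result.


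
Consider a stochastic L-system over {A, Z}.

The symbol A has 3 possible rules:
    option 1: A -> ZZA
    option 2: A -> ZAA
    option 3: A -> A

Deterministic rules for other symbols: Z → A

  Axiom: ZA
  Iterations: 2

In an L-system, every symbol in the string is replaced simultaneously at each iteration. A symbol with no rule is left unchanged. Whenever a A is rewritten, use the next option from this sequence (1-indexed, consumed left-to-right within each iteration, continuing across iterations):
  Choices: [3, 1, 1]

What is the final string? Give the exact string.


Step 0: ZA
Step 1: AA  (used choices [3])
Step 2: ZZAZZA  (used choices [1, 1])

Answer: ZZAZZA


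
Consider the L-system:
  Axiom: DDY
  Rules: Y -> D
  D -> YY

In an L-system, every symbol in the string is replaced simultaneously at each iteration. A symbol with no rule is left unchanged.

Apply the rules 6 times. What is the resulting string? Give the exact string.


Step 0: DDY
Step 1: YYYYD
Step 2: DDDDYY
Step 3: YYYYYYYYDD
Step 4: DDDDDDDDYYYY
Step 5: YYYYYYYYYYYYYYYYDDDD
Step 6: DDDDDDDDDDDDDDDDYYYYYYYY

Answer: DDDDDDDDDDDDDDDDYYYYYYYY


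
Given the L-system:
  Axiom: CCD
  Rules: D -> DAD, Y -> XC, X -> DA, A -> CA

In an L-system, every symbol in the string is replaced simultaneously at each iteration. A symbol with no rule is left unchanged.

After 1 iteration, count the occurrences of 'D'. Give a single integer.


Step 0: CCD  (1 'D')
Step 1: CCDAD  (2 'D')

Answer: 2


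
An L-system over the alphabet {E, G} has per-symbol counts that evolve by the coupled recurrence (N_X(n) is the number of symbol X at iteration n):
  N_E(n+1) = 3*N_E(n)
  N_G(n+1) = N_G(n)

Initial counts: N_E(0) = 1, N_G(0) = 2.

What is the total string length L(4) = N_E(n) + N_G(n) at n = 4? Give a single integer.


Step 0: N_E=1, N_G=2, L=3
Step 1: N_E=3, N_G=2, L=5
Step 2: N_E=9, N_G=2, L=11
Step 3: N_E=27, N_G=2, L=29
Step 4: N_E=81, N_G=2, L=83

Answer: 83


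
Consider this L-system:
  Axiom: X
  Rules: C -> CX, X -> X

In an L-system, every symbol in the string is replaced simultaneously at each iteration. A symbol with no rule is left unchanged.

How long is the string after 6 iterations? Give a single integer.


Answer: 1

Derivation:
Step 0: length = 1
Step 1: length = 1
Step 2: length = 1
Step 3: length = 1
Step 4: length = 1
Step 5: length = 1
Step 6: length = 1


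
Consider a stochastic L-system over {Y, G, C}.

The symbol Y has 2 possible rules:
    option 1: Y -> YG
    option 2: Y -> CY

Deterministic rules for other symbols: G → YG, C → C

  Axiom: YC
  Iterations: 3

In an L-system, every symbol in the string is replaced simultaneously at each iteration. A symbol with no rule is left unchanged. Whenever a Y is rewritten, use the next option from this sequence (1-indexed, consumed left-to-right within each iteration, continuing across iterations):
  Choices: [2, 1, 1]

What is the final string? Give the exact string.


Step 0: YC
Step 1: CYC  (used choices [2])
Step 2: CYGC  (used choices [1])
Step 3: CYGYGC  (used choices [1])

Answer: CYGYGC


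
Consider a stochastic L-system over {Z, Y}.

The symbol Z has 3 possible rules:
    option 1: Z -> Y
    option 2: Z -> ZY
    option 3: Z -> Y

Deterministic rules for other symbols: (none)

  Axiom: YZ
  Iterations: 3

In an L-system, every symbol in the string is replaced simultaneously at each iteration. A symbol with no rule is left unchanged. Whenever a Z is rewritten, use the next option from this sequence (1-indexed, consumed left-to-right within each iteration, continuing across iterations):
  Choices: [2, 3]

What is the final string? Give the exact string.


Step 0: YZ
Step 1: YZY  (used choices [2])
Step 2: YYY  (used choices [3])
Step 3: YYY  (used choices [])

Answer: YYY


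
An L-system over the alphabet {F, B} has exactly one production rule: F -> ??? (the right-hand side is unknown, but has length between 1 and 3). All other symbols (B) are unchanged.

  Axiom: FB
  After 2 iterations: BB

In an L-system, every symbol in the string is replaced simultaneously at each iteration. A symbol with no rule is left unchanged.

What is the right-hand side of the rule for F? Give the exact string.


Trying F -> B:
  Step 0: FB
  Step 1: BB
  Step 2: BB
Matches the given result.

Answer: B


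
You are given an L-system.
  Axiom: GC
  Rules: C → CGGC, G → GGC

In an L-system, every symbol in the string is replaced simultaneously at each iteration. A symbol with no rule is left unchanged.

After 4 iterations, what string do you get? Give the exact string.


Step 0: GC
Step 1: GGCCGGC
Step 2: GGCGGCCGGCCGGCGGCGGCCGGC
Step 3: GGCGGCCGGCGGCGGCCGGCCGGCGGCGGCCGGCCGGCGGCGGCCGGCGGCGGCCGGCGGCGGCCGGCCGGCGGCGGCCGGC
Step 4: GGCGGCCGGCGGCGGCCGGCCGGCGGCGGCCGGCGGCGGCCGGCGGCGGCCGGCCGGCGGCGGCCGGCCGGCGGCGGCCGGCGGCGGCCGGCGGCGGCCGGCCGGCGGCGGCCGGCCGGCGGCGGCCGGCGGCGGCCGGCGGCGGCCGGCCGGCGGCGGCCGGCGGCGGCCGGCGGCGGCCGGCCGGCGGCGGCCGGCGGCGGCCGGCGGCGGCCGGCCGGCGGCGGCCGGCCGGCGGCGGCCGGCGGCGGCCGGCGGCGGCCGGCCGGCGGCGGCCGGC

Answer: GGCGGCCGGCGGCGGCCGGCCGGCGGCGGCCGGCGGCGGCCGGCGGCGGCCGGCCGGCGGCGGCCGGCCGGCGGCGGCCGGCGGCGGCCGGCGGCGGCCGGCCGGCGGCGGCCGGCCGGCGGCGGCCGGCGGCGGCCGGCGGCGGCCGGCCGGCGGCGGCCGGCGGCGGCCGGCGGCGGCCGGCCGGCGGCGGCCGGCGGCGGCCGGCGGCGGCCGGCCGGCGGCGGCCGGCCGGCGGCGGCCGGCGGCGGCCGGCGGCGGCCGGCCGGCGGCGGCCGGC


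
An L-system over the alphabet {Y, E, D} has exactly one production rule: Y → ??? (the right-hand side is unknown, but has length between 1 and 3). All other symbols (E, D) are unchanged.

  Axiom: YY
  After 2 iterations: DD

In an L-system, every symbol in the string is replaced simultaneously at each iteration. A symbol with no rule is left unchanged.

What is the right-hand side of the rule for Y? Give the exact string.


Trying Y → D:
  Step 0: YY
  Step 1: DD
  Step 2: DD
Matches the given result.

Answer: D


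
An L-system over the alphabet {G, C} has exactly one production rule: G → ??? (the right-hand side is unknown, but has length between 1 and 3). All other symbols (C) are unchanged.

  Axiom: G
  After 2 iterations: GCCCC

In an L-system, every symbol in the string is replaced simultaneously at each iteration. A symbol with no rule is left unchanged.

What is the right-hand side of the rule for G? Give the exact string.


Trying G → GCC:
  Step 0: G
  Step 1: GCC
  Step 2: GCCCC
Matches the given result.

Answer: GCC


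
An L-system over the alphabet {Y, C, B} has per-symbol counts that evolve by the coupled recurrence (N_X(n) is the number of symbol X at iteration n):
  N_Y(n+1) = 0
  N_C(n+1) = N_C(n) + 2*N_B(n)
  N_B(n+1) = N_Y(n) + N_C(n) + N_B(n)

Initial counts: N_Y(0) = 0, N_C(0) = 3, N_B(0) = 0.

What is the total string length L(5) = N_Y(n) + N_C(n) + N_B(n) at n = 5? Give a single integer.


Answer: 210

Derivation:
Step 0: N_Y=0, N_C=3, N_B=0, L=3
Step 1: N_Y=0, N_C=3, N_B=3, L=6
Step 2: N_Y=0, N_C=9, N_B=6, L=15
Step 3: N_Y=0, N_C=21, N_B=15, L=36
Step 4: N_Y=0, N_C=51, N_B=36, L=87
Step 5: N_Y=0, N_C=123, N_B=87, L=210


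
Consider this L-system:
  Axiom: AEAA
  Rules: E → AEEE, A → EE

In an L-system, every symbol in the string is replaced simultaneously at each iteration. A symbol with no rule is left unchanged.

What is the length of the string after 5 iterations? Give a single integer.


Answer: 1702

Derivation:
Step 0: length = 4
Step 1: length = 10
Step 2: length = 38
Step 3: length = 134
Step 4: length = 478
Step 5: length = 1702


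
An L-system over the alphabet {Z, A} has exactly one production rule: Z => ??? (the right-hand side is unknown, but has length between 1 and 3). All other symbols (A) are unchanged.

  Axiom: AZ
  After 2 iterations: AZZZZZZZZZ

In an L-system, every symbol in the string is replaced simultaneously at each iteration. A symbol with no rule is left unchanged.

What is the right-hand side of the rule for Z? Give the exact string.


Trying Z => ZZZ:
  Step 0: AZ
  Step 1: AZZZ
  Step 2: AZZZZZZZZZ
Matches the given result.

Answer: ZZZ


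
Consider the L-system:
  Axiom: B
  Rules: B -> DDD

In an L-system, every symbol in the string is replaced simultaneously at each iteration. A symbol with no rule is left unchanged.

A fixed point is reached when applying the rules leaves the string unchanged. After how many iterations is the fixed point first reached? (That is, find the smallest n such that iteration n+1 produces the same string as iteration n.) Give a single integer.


Step 0: B
Step 1: DDD
Step 2: DDD  (unchanged — fixed point at step 1)

Answer: 1


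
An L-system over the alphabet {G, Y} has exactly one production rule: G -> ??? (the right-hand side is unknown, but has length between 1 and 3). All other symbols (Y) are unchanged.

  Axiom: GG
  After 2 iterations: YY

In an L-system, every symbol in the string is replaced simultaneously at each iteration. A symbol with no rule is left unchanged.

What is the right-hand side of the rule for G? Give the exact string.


Answer: Y

Derivation:
Trying G -> Y:
  Step 0: GG
  Step 1: YY
  Step 2: YY
Matches the given result.


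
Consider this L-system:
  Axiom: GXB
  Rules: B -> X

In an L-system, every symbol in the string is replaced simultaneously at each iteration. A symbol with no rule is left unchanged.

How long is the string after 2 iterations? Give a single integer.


Step 0: length = 3
Step 1: length = 3
Step 2: length = 3

Answer: 3


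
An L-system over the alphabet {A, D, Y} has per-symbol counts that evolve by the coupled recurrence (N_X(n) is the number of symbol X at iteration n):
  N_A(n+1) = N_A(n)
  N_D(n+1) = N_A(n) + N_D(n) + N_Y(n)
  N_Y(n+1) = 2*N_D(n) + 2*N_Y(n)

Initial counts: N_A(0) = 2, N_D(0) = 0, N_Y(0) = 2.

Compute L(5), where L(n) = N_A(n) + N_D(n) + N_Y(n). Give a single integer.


Step 0: N_A=2, N_D=0, N_Y=2, L=4
Step 1: N_A=2, N_D=4, N_Y=4, L=10
Step 2: N_A=2, N_D=10, N_Y=16, L=28
Step 3: N_A=2, N_D=28, N_Y=52, L=82
Step 4: N_A=2, N_D=82, N_Y=160, L=244
Step 5: N_A=2, N_D=244, N_Y=484, L=730

Answer: 730


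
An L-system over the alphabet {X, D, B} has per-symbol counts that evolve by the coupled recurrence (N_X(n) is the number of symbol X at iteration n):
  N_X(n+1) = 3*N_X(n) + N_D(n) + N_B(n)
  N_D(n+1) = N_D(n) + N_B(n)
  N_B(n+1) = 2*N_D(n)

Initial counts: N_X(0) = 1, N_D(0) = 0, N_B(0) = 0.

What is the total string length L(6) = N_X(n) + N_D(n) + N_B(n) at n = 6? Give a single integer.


Step 0: N_X=1, N_D=0, N_B=0, L=1
Step 1: N_X=3, N_D=0, N_B=0, L=3
Step 2: N_X=9, N_D=0, N_B=0, L=9
Step 3: N_X=27, N_D=0, N_B=0, L=27
Step 4: N_X=81, N_D=0, N_B=0, L=81
Step 5: N_X=243, N_D=0, N_B=0, L=243
Step 6: N_X=729, N_D=0, N_B=0, L=729

Answer: 729


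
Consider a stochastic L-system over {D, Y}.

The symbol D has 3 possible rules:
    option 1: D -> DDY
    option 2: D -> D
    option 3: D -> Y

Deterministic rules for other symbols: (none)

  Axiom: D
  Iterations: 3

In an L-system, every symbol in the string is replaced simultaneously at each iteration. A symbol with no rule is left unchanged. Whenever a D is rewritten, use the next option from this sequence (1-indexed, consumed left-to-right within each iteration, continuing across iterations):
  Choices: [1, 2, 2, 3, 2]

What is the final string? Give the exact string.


Answer: YDY

Derivation:
Step 0: D
Step 1: DDY  (used choices [1])
Step 2: DDY  (used choices [2, 2])
Step 3: YDY  (used choices [3, 2])


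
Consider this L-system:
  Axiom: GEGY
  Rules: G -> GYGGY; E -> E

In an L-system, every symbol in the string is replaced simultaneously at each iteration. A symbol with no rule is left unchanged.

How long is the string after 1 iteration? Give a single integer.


Step 0: length = 4
Step 1: length = 12

Answer: 12


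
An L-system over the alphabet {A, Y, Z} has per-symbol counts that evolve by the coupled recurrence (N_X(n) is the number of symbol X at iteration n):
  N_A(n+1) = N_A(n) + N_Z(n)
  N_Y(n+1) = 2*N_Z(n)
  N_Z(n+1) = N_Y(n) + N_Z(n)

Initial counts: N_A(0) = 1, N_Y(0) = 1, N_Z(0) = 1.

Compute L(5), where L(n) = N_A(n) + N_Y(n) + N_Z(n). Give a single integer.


Answer: 96

Derivation:
Step 0: N_A=1, N_Y=1, N_Z=1, L=3
Step 1: N_A=2, N_Y=2, N_Z=2, L=6
Step 2: N_A=4, N_Y=4, N_Z=4, L=12
Step 3: N_A=8, N_Y=8, N_Z=8, L=24
Step 4: N_A=16, N_Y=16, N_Z=16, L=48
Step 5: N_A=32, N_Y=32, N_Z=32, L=96


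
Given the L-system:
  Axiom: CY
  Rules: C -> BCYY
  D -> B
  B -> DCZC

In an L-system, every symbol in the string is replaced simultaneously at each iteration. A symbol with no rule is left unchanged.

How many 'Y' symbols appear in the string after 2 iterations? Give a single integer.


Answer: 5

Derivation:
Step 0: CY  (1 'Y')
Step 1: BCYYY  (3 'Y')
Step 2: DCZCBCYYYYY  (5 'Y')


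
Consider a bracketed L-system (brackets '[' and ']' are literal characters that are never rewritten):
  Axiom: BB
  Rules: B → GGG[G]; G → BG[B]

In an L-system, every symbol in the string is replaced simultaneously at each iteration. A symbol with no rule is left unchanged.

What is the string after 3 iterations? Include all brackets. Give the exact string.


Step 0: BB
Step 1: GGG[G]GGG[G]
Step 2: BG[B]BG[B]BG[B][BG[B]]BG[B]BG[B]BG[B][BG[B]]
Step 3: GGG[G]BG[B][GGG[G]]GGG[G]BG[B][GGG[G]]GGG[G]BG[B][GGG[G]][GGG[G]BG[B][GGG[G]]]GGG[G]BG[B][GGG[G]]GGG[G]BG[B][GGG[G]]GGG[G]BG[B][GGG[G]][GGG[G]BG[B][GGG[G]]]

Answer: GGG[G]BG[B][GGG[G]]GGG[G]BG[B][GGG[G]]GGG[G]BG[B][GGG[G]][GGG[G]BG[B][GGG[G]]]GGG[G]BG[B][GGG[G]]GGG[G]BG[B][GGG[G]]GGG[G]BG[B][GGG[G]][GGG[G]BG[B][GGG[G]]]


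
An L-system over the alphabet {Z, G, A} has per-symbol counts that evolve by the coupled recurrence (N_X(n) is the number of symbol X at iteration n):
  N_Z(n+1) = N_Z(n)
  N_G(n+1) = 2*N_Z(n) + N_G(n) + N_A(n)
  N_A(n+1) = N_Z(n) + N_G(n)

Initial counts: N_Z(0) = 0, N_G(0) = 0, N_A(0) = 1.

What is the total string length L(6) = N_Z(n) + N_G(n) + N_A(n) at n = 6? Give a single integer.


Step 0: N_Z=0, N_G=0, N_A=1, L=1
Step 1: N_Z=0, N_G=1, N_A=0, L=1
Step 2: N_Z=0, N_G=1, N_A=1, L=2
Step 3: N_Z=0, N_G=2, N_A=1, L=3
Step 4: N_Z=0, N_G=3, N_A=2, L=5
Step 5: N_Z=0, N_G=5, N_A=3, L=8
Step 6: N_Z=0, N_G=8, N_A=5, L=13

Answer: 13


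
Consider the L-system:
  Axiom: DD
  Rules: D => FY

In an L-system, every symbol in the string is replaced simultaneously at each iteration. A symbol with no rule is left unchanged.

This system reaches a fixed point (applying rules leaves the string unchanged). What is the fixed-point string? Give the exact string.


Step 0: DD
Step 1: FYFY
Step 2: FYFY  (unchanged — fixed point at step 1)

Answer: FYFY


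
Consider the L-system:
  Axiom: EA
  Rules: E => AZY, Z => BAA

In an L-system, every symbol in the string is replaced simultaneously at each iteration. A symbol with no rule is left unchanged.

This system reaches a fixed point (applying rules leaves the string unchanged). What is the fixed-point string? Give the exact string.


Step 0: EA
Step 1: AZYA
Step 2: ABAAYA
Step 3: ABAAYA  (unchanged — fixed point at step 2)

Answer: ABAAYA


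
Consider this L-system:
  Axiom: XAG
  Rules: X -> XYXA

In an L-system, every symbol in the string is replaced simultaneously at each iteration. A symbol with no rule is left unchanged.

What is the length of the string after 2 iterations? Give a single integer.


Answer: 12

Derivation:
Step 0: length = 3
Step 1: length = 6
Step 2: length = 12


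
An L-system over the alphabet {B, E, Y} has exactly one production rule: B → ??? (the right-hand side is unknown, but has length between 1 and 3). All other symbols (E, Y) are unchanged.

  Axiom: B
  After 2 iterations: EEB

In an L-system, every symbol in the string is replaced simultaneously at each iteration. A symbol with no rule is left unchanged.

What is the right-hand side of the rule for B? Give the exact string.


Trying B → EB:
  Step 0: B
  Step 1: EB
  Step 2: EEB
Matches the given result.

Answer: EB


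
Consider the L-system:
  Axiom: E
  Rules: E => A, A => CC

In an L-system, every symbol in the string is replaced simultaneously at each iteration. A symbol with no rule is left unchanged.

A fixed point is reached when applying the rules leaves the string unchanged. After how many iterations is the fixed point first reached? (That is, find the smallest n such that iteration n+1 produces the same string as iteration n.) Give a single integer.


Step 0: E
Step 1: A
Step 2: CC
Step 3: CC  (unchanged — fixed point at step 2)

Answer: 2


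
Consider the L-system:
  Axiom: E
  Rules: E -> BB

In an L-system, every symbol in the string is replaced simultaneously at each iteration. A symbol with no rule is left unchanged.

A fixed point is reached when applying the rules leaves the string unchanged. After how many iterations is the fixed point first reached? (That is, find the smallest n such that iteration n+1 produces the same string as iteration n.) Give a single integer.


Answer: 1

Derivation:
Step 0: E
Step 1: BB
Step 2: BB  (unchanged — fixed point at step 1)


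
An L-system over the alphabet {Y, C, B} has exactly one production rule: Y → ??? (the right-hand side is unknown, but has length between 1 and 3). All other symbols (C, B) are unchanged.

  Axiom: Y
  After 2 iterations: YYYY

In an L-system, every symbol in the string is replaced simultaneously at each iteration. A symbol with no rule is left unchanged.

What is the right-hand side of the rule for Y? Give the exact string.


Answer: YY

Derivation:
Trying Y → YY:
  Step 0: Y
  Step 1: YY
  Step 2: YYYY
Matches the given result.


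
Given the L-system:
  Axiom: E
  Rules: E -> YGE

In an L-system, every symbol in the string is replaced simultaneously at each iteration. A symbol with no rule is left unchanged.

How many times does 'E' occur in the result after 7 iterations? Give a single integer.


Step 0: E  (1 'E')
Step 1: YGE  (1 'E')
Step 2: YGYGE  (1 'E')
Step 3: YGYGYGE  (1 'E')
Step 4: YGYGYGYGE  (1 'E')
Step 5: YGYGYGYGYGE  (1 'E')
Step 6: YGYGYGYGYGYGE  (1 'E')
Step 7: YGYGYGYGYGYGYGE  (1 'E')

Answer: 1


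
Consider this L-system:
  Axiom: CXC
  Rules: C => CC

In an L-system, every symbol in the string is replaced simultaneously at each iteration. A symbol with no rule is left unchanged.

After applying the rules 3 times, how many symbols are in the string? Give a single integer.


Answer: 17

Derivation:
Step 0: length = 3
Step 1: length = 5
Step 2: length = 9
Step 3: length = 17


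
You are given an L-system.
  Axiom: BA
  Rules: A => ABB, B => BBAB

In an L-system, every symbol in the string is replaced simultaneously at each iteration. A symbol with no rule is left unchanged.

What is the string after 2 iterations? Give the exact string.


Step 0: BA
Step 1: BBABABB
Step 2: BBABBBABABBBBABABBBBABBBAB

Answer: BBABBBABABBBBABABBBBABBBAB


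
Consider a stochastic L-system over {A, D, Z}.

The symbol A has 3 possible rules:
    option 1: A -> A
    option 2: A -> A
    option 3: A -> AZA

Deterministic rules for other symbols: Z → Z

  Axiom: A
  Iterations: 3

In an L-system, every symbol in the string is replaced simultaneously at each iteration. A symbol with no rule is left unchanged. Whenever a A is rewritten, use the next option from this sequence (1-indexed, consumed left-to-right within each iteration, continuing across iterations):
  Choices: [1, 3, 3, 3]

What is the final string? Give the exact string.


Step 0: A
Step 1: A  (used choices [1])
Step 2: AZA  (used choices [3])
Step 3: AZAZAZA  (used choices [3, 3])

Answer: AZAZAZA


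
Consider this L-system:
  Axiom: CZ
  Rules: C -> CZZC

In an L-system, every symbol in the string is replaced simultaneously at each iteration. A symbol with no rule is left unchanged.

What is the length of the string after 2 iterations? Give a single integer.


Step 0: length = 2
Step 1: length = 5
Step 2: length = 11

Answer: 11


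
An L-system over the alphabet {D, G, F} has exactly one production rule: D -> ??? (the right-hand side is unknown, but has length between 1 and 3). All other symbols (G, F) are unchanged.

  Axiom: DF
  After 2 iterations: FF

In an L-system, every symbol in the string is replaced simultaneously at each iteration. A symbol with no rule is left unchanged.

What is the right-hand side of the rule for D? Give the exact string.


Trying D -> F:
  Step 0: DF
  Step 1: FF
  Step 2: FF
Matches the given result.

Answer: F


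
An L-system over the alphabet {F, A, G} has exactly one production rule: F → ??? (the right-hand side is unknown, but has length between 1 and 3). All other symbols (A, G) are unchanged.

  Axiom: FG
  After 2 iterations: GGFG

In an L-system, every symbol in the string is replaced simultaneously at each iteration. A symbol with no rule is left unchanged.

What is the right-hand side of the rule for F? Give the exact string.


Answer: GF

Derivation:
Trying F → GF:
  Step 0: FG
  Step 1: GFG
  Step 2: GGFG
Matches the given result.


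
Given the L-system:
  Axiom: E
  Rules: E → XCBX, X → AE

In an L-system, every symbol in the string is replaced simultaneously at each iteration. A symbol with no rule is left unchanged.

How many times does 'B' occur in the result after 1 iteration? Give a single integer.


Answer: 1

Derivation:
Step 0: E  (0 'B')
Step 1: XCBX  (1 'B')


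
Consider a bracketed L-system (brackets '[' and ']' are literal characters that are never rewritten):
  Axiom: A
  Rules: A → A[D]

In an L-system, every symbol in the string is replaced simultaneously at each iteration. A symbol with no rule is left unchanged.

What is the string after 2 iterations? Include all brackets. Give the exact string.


Answer: A[D][D]

Derivation:
Step 0: A
Step 1: A[D]
Step 2: A[D][D]


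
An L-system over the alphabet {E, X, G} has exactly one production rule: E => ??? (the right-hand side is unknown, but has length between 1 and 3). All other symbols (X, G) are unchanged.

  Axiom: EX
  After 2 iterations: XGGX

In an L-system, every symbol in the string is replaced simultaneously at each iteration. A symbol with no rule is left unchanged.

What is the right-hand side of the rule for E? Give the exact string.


Trying E => XGG:
  Step 0: EX
  Step 1: XGGX
  Step 2: XGGX
Matches the given result.

Answer: XGG


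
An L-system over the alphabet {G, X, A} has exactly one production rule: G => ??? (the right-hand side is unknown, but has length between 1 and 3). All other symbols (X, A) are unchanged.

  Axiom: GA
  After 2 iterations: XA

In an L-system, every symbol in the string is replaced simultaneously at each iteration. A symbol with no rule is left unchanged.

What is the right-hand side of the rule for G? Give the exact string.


Answer: X

Derivation:
Trying G => X:
  Step 0: GA
  Step 1: XA
  Step 2: XA
Matches the given result.


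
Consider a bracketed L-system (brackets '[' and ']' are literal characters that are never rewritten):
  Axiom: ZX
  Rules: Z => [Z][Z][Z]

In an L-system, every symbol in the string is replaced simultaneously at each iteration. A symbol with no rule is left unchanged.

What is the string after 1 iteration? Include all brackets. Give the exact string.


Step 0: ZX
Step 1: [Z][Z][Z]X

Answer: [Z][Z][Z]X


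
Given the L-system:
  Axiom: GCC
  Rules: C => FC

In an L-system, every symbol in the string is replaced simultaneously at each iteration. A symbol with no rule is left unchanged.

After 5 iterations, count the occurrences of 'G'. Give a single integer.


Answer: 1

Derivation:
Step 0: GCC  (1 'G')
Step 1: GFCFC  (1 'G')
Step 2: GFFCFFC  (1 'G')
Step 3: GFFFCFFFC  (1 'G')
Step 4: GFFFFCFFFFC  (1 'G')
Step 5: GFFFFFCFFFFFC  (1 'G')


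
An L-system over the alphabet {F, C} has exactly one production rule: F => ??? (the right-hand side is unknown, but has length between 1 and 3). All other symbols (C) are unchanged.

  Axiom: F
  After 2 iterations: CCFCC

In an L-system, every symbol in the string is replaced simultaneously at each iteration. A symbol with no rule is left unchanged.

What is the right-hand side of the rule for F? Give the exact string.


Trying F => CFC:
  Step 0: F
  Step 1: CFC
  Step 2: CCFCC
Matches the given result.

Answer: CFC


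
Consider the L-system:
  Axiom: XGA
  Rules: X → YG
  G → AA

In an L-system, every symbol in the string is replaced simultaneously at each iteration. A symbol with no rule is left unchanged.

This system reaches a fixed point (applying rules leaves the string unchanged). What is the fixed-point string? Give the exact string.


Step 0: XGA
Step 1: YGAAA
Step 2: YAAAAA
Step 3: YAAAAA  (unchanged — fixed point at step 2)

Answer: YAAAAA


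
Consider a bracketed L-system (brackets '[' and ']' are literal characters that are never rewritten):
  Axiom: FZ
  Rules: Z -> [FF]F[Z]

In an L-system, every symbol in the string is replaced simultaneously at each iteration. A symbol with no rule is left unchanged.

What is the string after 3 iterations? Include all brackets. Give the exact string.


Answer: F[FF]F[[FF]F[[FF]F[Z]]]

Derivation:
Step 0: FZ
Step 1: F[FF]F[Z]
Step 2: F[FF]F[[FF]F[Z]]
Step 3: F[FF]F[[FF]F[[FF]F[Z]]]


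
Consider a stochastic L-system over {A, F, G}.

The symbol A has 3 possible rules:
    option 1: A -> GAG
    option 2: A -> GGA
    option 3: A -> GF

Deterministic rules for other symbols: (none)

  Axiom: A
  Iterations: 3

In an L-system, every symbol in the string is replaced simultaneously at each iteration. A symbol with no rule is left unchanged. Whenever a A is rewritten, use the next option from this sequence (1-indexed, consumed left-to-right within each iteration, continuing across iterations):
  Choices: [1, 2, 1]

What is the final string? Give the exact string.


Step 0: A
Step 1: GAG  (used choices [1])
Step 2: GGGAG  (used choices [2])
Step 3: GGGGAGG  (used choices [1])

Answer: GGGGAGG


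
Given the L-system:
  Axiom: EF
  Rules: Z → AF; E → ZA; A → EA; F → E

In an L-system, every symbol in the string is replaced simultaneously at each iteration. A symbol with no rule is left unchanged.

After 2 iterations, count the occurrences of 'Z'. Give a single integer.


Step 0: EF  (0 'Z')
Step 1: ZAE  (1 'Z')
Step 2: AFEAZA  (1 'Z')

Answer: 1


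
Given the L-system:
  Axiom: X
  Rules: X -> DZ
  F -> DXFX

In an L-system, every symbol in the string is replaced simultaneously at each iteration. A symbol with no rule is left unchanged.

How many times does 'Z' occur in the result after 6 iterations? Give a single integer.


Step 0: X  (0 'Z')
Step 1: DZ  (1 'Z')
Step 2: DZ  (1 'Z')
Step 3: DZ  (1 'Z')
Step 4: DZ  (1 'Z')
Step 5: DZ  (1 'Z')
Step 6: DZ  (1 'Z')

Answer: 1


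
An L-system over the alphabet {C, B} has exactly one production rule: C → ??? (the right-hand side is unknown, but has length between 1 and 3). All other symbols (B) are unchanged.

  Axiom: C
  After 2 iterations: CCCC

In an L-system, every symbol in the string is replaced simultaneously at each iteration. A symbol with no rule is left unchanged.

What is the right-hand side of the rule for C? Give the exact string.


Trying C → CC:
  Step 0: C
  Step 1: CC
  Step 2: CCCC
Matches the given result.

Answer: CC


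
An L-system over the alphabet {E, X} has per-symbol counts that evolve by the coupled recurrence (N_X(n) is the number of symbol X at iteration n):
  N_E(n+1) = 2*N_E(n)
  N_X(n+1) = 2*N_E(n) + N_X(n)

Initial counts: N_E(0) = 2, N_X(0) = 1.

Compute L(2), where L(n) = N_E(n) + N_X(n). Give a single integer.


Answer: 21

Derivation:
Step 0: N_E=2, N_X=1, L=3
Step 1: N_E=4, N_X=5, L=9
Step 2: N_E=8, N_X=13, L=21


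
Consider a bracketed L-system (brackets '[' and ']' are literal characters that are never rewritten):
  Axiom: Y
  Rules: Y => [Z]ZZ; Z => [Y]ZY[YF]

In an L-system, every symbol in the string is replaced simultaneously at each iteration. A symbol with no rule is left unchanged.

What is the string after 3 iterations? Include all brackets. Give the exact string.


Step 0: Y
Step 1: [Z]ZZ
Step 2: [[Y]ZY[YF]][Y]ZY[YF][Y]ZY[YF]
Step 3: [[[Z]ZZ][Y]ZY[YF][Z]ZZ[[Z]ZZF]][[Z]ZZ][Y]ZY[YF][Z]ZZ[[Z]ZZF][[Z]ZZ][Y]ZY[YF][Z]ZZ[[Z]ZZF]

Answer: [[[Z]ZZ][Y]ZY[YF][Z]ZZ[[Z]ZZF]][[Z]ZZ][Y]ZY[YF][Z]ZZ[[Z]ZZF][[Z]ZZ][Y]ZY[YF][Z]ZZ[[Z]ZZF]


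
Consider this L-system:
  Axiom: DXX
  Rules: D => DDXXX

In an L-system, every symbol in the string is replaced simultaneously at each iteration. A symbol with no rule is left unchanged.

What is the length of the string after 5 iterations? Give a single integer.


Answer: 127

Derivation:
Step 0: length = 3
Step 1: length = 7
Step 2: length = 15
Step 3: length = 31
Step 4: length = 63
Step 5: length = 127


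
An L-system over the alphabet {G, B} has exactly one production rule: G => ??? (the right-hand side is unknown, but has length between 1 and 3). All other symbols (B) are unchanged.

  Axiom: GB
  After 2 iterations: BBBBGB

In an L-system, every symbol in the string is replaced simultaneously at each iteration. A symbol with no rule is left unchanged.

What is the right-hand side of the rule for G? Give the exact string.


Answer: BBG

Derivation:
Trying G => BBG:
  Step 0: GB
  Step 1: BBGB
  Step 2: BBBBGB
Matches the given result.


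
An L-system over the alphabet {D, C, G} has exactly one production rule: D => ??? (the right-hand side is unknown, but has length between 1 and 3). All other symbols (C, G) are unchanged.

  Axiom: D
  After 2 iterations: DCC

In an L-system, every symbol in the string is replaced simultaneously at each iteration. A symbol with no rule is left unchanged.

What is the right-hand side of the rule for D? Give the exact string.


Trying D => DC:
  Step 0: D
  Step 1: DC
  Step 2: DCC
Matches the given result.

Answer: DC


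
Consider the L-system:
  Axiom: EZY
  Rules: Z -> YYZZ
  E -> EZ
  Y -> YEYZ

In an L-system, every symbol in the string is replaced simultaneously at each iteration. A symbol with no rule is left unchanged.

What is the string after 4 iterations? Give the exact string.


Answer: EZYYZZYEYZYEYZYYZZYYZZYEYZEZYEYZYYZZYEYZEZYEYZYYZZYEYZYEYZYYZZYYZZYEYZYEYZYYZZYYZZYEYZEZYEYZYYZZEZYYZZYEYZEZYEYZYYZZYEYZYEYZYYZZYYZZYEYZEZYEYZYYZZEZYYZZYEYZEZYEYZYYZZYEYZYEYZYYZZYYZZYEYZEZYEYZYYZZYEYZEZYEYZYYZZYEYZYEYZYYZZYYZZYEYZYEYZYYZZYYZZYEYZEZYEYZYYZZYEYZEZYEYZYYZZYEYZYEYZYYZZYYZZYEYZYEYZYYZZYYZZYEYZEZYEYZYYZZEZYYZZYEYZEZYEYZYYZZYEYZYEYZYYZZYYZZEZYYZZYEYZYEYZYYZZYYZZYEYZEZYEYZYYZZEZYYZZYEYZEZYEYZYYZZYEYZYEYZYYZZYYZZYEYZEZYEYZYYZZYEYZEZYEYZYYZZYEYZYEYZYYZZYYZZYEYZYEYZYYZZYYZZ

Derivation:
Step 0: EZY
Step 1: EZYYZZYEYZ
Step 2: EZYYZZYEYZYEYZYYZZYYZZYEYZEZYEYZYYZZ
Step 3: EZYYZZYEYZYEYZYYZZYYZZYEYZEZYEYZYYZZYEYZEZYEYZYYZZYEYZYEYZYYZZYYZZYEYZYEYZYYZZYYZZYEYZEZYEYZYYZZEZYYZZYEYZEZYEYZYYZZYEYZYEYZYYZZYYZZ
Step 4: EZYYZZYEYZYEYZYYZZYYZZYEYZEZYEYZYYZZYEYZEZYEYZYYZZYEYZYEYZYYZZYYZZYEYZYEYZYYZZYYZZYEYZEZYEYZYYZZEZYYZZYEYZEZYEYZYYZZYEYZYEYZYYZZYYZZYEYZEZYEYZYYZZEZYYZZYEYZEZYEYZYYZZYEYZYEYZYYZZYYZZYEYZEZYEYZYYZZYEYZEZYEYZYYZZYEYZYEYZYYZZYYZZYEYZYEYZYYZZYYZZYEYZEZYEYZYYZZYEYZEZYEYZYYZZYEYZYEYZYYZZYYZZYEYZYEYZYYZZYYZZYEYZEZYEYZYYZZEZYYZZYEYZEZYEYZYYZZYEYZYEYZYYZZYYZZEZYYZZYEYZYEYZYYZZYYZZYEYZEZYEYZYYZZEZYYZZYEYZEZYEYZYYZZYEYZYEYZYYZZYYZZYEYZEZYEYZYYZZYEYZEZYEYZYYZZYEYZYEYZYYZZYYZZYEYZYEYZYYZZYYZZ


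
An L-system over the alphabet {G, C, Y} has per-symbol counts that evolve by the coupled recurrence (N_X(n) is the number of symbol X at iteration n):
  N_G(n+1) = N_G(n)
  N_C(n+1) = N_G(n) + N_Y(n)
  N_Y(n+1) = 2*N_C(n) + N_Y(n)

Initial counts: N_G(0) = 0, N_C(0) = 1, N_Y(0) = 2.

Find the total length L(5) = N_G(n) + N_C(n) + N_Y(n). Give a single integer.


Answer: 96

Derivation:
Step 0: N_G=0, N_C=1, N_Y=2, L=3
Step 1: N_G=0, N_C=2, N_Y=4, L=6
Step 2: N_G=0, N_C=4, N_Y=8, L=12
Step 3: N_G=0, N_C=8, N_Y=16, L=24
Step 4: N_G=0, N_C=16, N_Y=32, L=48
Step 5: N_G=0, N_C=32, N_Y=64, L=96


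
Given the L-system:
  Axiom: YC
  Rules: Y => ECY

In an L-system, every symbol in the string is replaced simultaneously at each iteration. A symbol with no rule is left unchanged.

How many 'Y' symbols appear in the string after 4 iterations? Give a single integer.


Answer: 1

Derivation:
Step 0: YC  (1 'Y')
Step 1: ECYC  (1 'Y')
Step 2: ECECYC  (1 'Y')
Step 3: ECECECYC  (1 'Y')
Step 4: ECECECECYC  (1 'Y')


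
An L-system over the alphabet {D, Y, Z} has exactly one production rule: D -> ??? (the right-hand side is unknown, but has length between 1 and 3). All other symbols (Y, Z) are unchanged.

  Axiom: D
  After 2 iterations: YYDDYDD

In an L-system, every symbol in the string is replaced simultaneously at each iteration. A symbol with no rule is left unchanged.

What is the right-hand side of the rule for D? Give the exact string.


Answer: YDD

Derivation:
Trying D -> YDD:
  Step 0: D
  Step 1: YDD
  Step 2: YYDDYDD
Matches the given result.


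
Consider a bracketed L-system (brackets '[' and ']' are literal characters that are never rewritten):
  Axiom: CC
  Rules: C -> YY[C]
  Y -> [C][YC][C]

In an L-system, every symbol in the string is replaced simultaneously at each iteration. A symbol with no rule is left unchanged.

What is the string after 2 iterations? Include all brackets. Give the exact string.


Step 0: CC
Step 1: YY[C]YY[C]
Step 2: [C][YC][C][C][YC][C][YY[C]][C][YC][C][C][YC][C][YY[C]]

Answer: [C][YC][C][C][YC][C][YY[C]][C][YC][C][C][YC][C][YY[C]]


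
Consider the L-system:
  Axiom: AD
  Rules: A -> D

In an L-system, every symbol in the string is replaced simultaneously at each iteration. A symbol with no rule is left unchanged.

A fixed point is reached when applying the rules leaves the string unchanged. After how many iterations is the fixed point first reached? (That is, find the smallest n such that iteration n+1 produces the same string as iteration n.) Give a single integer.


Answer: 1

Derivation:
Step 0: AD
Step 1: DD
Step 2: DD  (unchanged — fixed point at step 1)


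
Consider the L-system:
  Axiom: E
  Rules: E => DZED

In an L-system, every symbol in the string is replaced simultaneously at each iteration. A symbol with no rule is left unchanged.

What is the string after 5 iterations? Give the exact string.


Answer: DZDZDZDZDZEDDDDD

Derivation:
Step 0: E
Step 1: DZED
Step 2: DZDZEDD
Step 3: DZDZDZEDDD
Step 4: DZDZDZDZEDDDD
Step 5: DZDZDZDZDZEDDDDD


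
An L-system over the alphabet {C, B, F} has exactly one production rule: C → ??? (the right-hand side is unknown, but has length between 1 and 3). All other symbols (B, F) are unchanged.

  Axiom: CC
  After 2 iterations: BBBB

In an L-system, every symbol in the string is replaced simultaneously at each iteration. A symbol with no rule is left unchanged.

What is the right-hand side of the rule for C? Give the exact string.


Answer: BB

Derivation:
Trying C → BB:
  Step 0: CC
  Step 1: BBBB
  Step 2: BBBB
Matches the given result.


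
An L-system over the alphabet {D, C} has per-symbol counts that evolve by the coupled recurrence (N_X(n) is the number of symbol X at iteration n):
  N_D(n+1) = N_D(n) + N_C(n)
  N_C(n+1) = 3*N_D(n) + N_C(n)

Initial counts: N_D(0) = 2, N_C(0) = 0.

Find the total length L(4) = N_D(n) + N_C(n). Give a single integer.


Answer: 152

Derivation:
Step 0: N_D=2, N_C=0, L=2
Step 1: N_D=2, N_C=6, L=8
Step 2: N_D=8, N_C=12, L=20
Step 3: N_D=20, N_C=36, L=56
Step 4: N_D=56, N_C=96, L=152


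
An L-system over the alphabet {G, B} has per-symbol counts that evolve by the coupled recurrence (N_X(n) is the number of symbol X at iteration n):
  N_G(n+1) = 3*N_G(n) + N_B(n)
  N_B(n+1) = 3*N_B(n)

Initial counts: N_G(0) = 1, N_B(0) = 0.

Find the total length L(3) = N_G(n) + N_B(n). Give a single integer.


Step 0: N_G=1, N_B=0, L=1
Step 1: N_G=3, N_B=0, L=3
Step 2: N_G=9, N_B=0, L=9
Step 3: N_G=27, N_B=0, L=27

Answer: 27


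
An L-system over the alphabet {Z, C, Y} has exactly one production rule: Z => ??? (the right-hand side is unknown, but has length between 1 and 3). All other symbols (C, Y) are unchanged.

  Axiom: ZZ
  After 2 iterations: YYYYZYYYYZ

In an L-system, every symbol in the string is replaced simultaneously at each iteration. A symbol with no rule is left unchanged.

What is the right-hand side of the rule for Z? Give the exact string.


Trying Z => YYZ:
  Step 0: ZZ
  Step 1: YYZYYZ
  Step 2: YYYYZYYYYZ
Matches the given result.

Answer: YYZ


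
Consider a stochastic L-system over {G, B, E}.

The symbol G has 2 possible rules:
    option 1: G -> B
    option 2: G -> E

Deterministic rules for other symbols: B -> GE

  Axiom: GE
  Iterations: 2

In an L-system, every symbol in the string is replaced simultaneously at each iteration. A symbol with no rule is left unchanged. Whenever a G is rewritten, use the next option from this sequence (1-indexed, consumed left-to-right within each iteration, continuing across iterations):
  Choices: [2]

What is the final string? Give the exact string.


Step 0: GE
Step 1: EE  (used choices [2])
Step 2: EE  (used choices [])

Answer: EE
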